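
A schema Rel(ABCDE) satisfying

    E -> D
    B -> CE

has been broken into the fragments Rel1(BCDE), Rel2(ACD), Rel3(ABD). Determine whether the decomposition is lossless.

Yes

Chase test. Columns are ABCDE; row i has aⱼ where attribute j ∈ Reli, else bᵢⱼ.
Initial tableau (one row per fragment):
  row 1: b11 a2 a3 a4 a5
  row 2: a1 b22 a3 a4 b25
  row 3: a1 a2 b33 a4 b35
Rows 1 and 3 agree on B; apply B→CE and equate their CE entries.
Row 3 is now all distinguished symbols — the join is lossless.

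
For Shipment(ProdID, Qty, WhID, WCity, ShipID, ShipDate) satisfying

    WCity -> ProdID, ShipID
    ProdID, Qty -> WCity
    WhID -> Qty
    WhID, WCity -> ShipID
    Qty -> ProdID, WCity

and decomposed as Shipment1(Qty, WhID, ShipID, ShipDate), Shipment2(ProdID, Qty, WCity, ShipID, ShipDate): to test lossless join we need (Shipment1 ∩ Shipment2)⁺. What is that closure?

Shipment1 ∩ Shipment2 = {Qty, ShipID, ShipDate}.
Qty → ProdID, WCity applies, adding ProdID, WCity
Closure: {ProdID, Qty, WCity, ShipID, ShipDate}.

ProdID, Qty, WCity, ShipID, ShipDate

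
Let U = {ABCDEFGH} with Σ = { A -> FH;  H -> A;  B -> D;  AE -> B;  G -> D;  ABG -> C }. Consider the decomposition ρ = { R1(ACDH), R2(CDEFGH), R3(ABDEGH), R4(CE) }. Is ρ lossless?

Chase test. Columns are ABCDEFGH; row i has aⱼ where attribute j ∈ Ri, else bᵢⱼ.
Initial tableau (one row per fragment):
  row 1: a1 b12 a3 a4 b15 b16 b17 a8
  row 2: b21 b22 a3 a4 a5 a6 a7 a8
  row 3: a1 a2 b33 a4 a5 b36 a7 a8
  row 4: b41 b42 a3 b44 a5 b46 b47 b48
Rows 1 and 3 agree on A; apply A→FH and equate their FH entries.
Rows 1 and 2 agree on H; apply H→A and equate their A entries.
Rows 2 and 3 agree on AE; apply AE→B and equate their B entries.
Rows 2 and 3 agree on ABG; apply ABG→C and equate their C entries.
Rows 1 and 2 agree on A; apply A→FH and equate their FH entries.
Row 2 is now all distinguished symbols — the join is lossless.

Yes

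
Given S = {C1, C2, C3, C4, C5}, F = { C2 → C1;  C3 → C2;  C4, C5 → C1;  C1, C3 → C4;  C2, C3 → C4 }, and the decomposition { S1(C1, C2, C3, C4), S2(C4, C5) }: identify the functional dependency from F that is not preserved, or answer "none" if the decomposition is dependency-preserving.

C4, C5 → C1

Check C4, C5 → C1: no single fragment contains all of {C1, C4, C5}, and the restricted closure of {C4, C5} across the fragments never reaches {C1}.
C2 → C1 is preserved.
C3 → C2 is preserved.
C1, C3 → C4 is preserved.
C2, C3 → C4 is preserved.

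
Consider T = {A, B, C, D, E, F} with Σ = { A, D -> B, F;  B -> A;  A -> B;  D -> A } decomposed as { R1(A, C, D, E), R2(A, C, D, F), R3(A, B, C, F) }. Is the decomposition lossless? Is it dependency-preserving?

Lossless test (chase): Rows 1 and 2 agree on A, D; apply A, D→B, F and equate their B, F entries. Rows 1 and 3 agree on A; apply A→B and equate their B entries. Row 1 is now all distinguished symbols — the join is lossless.
Dependency preservation: A, D → B, F is not contained in any single fragment, but the restricted closure of its left-hand side across the fragments still reaches the right-hand side; the remaining FDs each lie inside some fragment. All dependencies are preserved.

lossless and dependency-preserving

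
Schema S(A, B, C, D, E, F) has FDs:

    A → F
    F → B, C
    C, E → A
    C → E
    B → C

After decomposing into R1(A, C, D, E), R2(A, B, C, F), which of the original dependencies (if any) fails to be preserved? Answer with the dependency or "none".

A → F lies within R2.
F → B, C lies within R2.
C, E → A lies within R1.
C → E lies within R1.
B → C lies within R2.
Every dependency is enforceable on the fragments, so the decomposition is dependency-preserving.

none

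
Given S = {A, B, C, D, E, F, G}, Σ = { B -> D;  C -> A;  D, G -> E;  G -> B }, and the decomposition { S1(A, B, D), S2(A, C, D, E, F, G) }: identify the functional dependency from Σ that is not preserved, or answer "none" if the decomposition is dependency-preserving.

Check G → B: no single fragment contains all of {B, G}, and the restricted closure of {G} across the fragments never reaches {B}.
B → D is preserved.
C → A is preserved.
D, G → E is preserved.

G -> B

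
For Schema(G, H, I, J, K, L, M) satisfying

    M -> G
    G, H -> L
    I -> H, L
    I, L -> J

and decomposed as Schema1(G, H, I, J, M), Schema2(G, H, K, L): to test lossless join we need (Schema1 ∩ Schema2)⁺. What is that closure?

G, H, L

Schema1 ∩ Schema2 = {G, H}.
G, H → L applies, adding L
Closure: {G, H, L}.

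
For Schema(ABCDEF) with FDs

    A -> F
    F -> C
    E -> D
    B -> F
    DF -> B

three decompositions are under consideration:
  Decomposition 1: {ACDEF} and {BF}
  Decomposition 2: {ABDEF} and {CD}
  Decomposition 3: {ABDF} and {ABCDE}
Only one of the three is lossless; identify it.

Decomposition 3

Decomposition 1: common = {F}, closure = {CF} → lossy.
Decomposition 2: common = {D}, closure = {D} → lossy.
Decomposition 3: common = {ABD}, closure = {ABCDF} → lossless.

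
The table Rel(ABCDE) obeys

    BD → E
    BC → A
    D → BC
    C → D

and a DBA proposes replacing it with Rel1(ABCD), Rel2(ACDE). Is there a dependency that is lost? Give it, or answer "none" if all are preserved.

none

BD → E: restricted closure across fragments reaches E.
BC → A lies within Rel1.
D → BC lies within Rel1.
C → D lies within Rel1.
Every dependency is enforceable on the fragments, so the decomposition is dependency-preserving.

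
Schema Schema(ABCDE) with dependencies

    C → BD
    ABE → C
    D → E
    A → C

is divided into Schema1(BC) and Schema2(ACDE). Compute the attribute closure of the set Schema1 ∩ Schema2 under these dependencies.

Schema1 ∩ Schema2 = {C}.
C → BD applies, adding BD
D → E applies, adding E
Closure: {BCDE}.

BCDE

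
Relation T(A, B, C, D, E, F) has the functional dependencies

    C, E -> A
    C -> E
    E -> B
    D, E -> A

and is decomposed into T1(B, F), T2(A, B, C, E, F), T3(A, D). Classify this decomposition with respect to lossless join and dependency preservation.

lossy and not dependency-preserving

Lossless test (chase): applying each FD to every pair of rows produces no changes in the tableau, so no row becomes fully distinguished — the join is lossy.
Dependency preservation: the restricted closure of {D, E} across the fragments never reaches {A}, so D, E → A cannot be enforced without a join — not preserved.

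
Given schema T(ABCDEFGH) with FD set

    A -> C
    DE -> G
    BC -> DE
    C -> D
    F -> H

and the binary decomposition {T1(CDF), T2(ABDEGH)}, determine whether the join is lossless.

Common attributes: T1 ∩ T2 = {D}.
No dependency enlarges {D}, so (D)⁺ = {D}.
The closure contains neither all of T1 = {CDF} nor all of T2 = {ABDEGH}, so the common attributes are not a superkey of either fragment. The join is lossy.

No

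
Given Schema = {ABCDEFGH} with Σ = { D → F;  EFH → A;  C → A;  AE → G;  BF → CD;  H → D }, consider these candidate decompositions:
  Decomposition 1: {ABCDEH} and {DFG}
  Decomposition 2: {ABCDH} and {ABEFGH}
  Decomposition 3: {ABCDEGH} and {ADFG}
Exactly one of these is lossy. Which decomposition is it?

Decomposition 1

Decomposition 1: common = {D}, closure = {DF} → lossy.
Decomposition 2: common = {ABH}, closure = {ABCDFH} → lossless.
Decomposition 3: common = {ADG}, closure = {ADFG} → lossless.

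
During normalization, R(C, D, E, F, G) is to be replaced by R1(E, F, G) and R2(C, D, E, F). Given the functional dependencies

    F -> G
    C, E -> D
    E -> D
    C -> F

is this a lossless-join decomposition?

Common attributes: R1 ∩ R2 = {E, F}.
Closure of {E, F}: F → G applies, adding G; E → D applies, adding D. So (E, F)⁺ = {D, E, F, G}.
This closure contains every attribute of R1, so R1 ∩ R2 → R1. The join is lossless.

Yes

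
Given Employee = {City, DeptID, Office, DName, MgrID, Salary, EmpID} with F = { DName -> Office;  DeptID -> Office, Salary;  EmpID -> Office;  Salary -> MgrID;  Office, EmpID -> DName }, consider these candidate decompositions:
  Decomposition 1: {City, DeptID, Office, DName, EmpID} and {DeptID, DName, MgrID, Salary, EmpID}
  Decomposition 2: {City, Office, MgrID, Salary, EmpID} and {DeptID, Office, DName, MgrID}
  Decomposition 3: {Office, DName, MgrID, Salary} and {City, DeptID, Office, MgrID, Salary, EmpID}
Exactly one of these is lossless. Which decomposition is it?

Decomposition 1

Decomposition 1: common = {DeptID, DName, EmpID}, closure = {DeptID, Office, DName, MgrID, Salary, EmpID} → lossless.
Decomposition 2: common = {Office, MgrID}, closure = {Office, MgrID} → lossy.
Decomposition 3: common = {Office, MgrID, Salary}, closure = {Office, MgrID, Salary} → lossy.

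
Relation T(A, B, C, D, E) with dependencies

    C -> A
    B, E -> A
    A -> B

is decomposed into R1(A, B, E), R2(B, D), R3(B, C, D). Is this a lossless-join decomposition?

No

Chase test. Columns are A, B, C, D, E; row i has aⱼ where attribute j ∈ Ri, else bᵢⱼ.
Initial tableau (one row per fragment):
  row 1: a1 a2 b13 b14 a5
  row 2: b21 a2 b23 a4 b25
  row 3: b31 a2 a3 a4 b35
No row becomes fully distinguished — the join is lossy.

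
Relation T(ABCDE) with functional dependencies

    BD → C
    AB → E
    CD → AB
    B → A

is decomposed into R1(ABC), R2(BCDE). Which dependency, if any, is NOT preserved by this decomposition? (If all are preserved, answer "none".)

BD → C lies within R2.
AB → E: restricted closure across fragments reaches E.
CD → AB: restricted closure across fragments reaches AB.
B → A lies within R1.
Every dependency is enforceable on the fragments, so the decomposition is dependency-preserving.

none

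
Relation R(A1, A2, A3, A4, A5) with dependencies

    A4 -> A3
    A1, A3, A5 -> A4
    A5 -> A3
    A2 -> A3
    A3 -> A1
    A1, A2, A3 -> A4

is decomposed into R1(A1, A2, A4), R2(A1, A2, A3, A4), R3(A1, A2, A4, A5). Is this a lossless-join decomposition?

Chase test. Columns are A1, A2, A3, A4, A5; row i has aⱼ where attribute j ∈ Ri, else bᵢⱼ.
Initial tableau (one row per fragment):
  row 1: a1 a2 b13 a4 b15
  row 2: a1 a2 a3 a4 b25
  row 3: a1 a2 b33 a4 a5
Rows 1 and 2 agree on A4; apply A4→A3 and equate their A3 entries.
Rows 1 and 3 agree on A4; apply A4→A3 and equate their A3 entries.
Row 3 is now all distinguished symbols — the join is lossless.

Yes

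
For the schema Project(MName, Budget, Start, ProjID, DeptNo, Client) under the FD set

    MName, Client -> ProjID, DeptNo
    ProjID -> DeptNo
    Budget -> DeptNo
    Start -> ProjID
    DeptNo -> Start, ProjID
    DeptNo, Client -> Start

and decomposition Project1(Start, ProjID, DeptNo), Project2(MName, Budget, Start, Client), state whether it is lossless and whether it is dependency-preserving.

lossless and dependency-preserving

Lossless test: (Start)⁺ = {Start, ProjID, DeptNo}, which contains all of one fragment — lossless.
Dependency preservation: MName, Client → ProjID, DeptNo; Budget → DeptNo; DeptNo, Client → Start are not contained in any single fragment, but the restricted closure of each left-hand side across the fragments still reaches the right-hand side; the remaining FDs each lie inside some fragment. All dependencies are preserved.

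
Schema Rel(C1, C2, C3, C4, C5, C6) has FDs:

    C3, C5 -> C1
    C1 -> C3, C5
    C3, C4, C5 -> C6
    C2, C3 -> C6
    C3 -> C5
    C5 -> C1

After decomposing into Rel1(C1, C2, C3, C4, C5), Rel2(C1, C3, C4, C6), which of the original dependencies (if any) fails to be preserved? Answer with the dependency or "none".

Check C2, C3 → C6: no single fragment contains all of {C2, C3, C6}, and the restricted closure of {C2, C3} across the fragments never reaches {C6}.
C3, C5 → C1 is preserved.
C1 → C3, C5 is preserved.
C3, C4, C5 → C6 is preserved.
C3 → C5 is preserved.
C5 → C1 is preserved.

C2, C3 -> C6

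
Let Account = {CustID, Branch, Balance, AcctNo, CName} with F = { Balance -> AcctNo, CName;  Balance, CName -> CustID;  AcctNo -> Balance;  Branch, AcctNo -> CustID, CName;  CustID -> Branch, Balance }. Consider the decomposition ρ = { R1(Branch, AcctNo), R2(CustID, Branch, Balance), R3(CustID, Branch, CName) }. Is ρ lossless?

No

Chase test. Columns are CustID, Branch, Balance, AcctNo, CName; row i has aⱼ where attribute j ∈ Ri, else bᵢⱼ.
Initial tableau (one row per fragment):
  row 1: b11 a2 b13 a4 b15
  row 2: a1 a2 a3 b24 b25
  row 3: a1 a2 b33 b34 a5
Rows 2 and 3 agree on CustID; apply CustID→Branch, Balance and equate their Branch, Balance entries.
Rows 2 and 3 agree on Balance; apply Balance→AcctNo, CName and equate their AcctNo, CName entries.
No row becomes fully distinguished — the join is lossy.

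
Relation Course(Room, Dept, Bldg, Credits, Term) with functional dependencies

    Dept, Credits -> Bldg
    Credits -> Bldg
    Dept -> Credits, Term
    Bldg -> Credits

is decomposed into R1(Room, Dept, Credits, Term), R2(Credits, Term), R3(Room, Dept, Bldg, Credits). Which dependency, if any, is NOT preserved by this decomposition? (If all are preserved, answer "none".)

Dept, Credits → Bldg lies within R3.
Credits → Bldg lies within R3.
Dept → Credits, Term lies within R1.
Bldg → Credits lies within R3.
Every dependency is enforceable on the fragments, so the decomposition is dependency-preserving.

none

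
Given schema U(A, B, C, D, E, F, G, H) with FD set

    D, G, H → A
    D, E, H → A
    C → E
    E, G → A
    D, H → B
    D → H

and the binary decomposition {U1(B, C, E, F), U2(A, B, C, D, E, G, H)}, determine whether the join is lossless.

Common attributes: U1 ∩ U2 = {B, C, E}.
No dependency enlarges {B, C, E}, so (B, C, E)⁺ = {B, C, E}.
The closure contains neither all of U1 = {B, C, E, F} nor all of U2 = {A, B, C, D, E, G, H}, so the common attributes are not a superkey of either fragment. The join is lossy.

No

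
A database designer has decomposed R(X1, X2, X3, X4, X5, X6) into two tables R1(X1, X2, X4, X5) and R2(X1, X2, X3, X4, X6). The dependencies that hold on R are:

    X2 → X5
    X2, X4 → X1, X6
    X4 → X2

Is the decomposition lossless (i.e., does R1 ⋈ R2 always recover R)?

Common attributes: R1 ∩ R2 = {X1, X2, X4}.
Closure of {X1, X2, X4}: X2 → X5 applies, adding X5; X2, X4 → X1, X6 applies, adding X6. So (X1, X2, X4)⁺ = {X1, X2, X4, X5, X6}.
This closure contains every attribute of R1, so R1 ∩ R2 → R1. The join is lossless.

Yes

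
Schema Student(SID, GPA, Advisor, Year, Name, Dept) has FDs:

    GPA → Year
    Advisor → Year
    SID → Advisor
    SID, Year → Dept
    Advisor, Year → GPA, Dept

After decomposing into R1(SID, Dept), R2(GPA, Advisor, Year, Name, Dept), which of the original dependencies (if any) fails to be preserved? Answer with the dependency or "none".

SID → Advisor

Check SID → Advisor: no single fragment contains all of {SID, Advisor}, and the restricted closure of {SID} across the fragments never reaches {Advisor}.
GPA → Year is preserved.
Advisor → Year is preserved.
SID, Year → Dept is preserved.
Advisor, Year → GPA, Dept is preserved.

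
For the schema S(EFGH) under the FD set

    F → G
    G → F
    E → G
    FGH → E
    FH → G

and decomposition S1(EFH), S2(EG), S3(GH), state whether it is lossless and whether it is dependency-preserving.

lossless but not dependency-preserving

Lossless test (chase): Rows 2 and 3 agree on G; apply G→F and equate their F entries. Rows 1 and 2 agree on E; apply E→G and equate their G entries. Rows 1 and 2 agree on G; apply G→F and equate their F entries. Rows 1 and 3 agree on FGH; apply FGH→E and equate their E entries. Row 1 is now all distinguished symbols — the join is lossless.
Dependency preservation: the restricted closure of {F} across the fragments never reaches {G}, so F → G cannot be enforced without a join — not preserved.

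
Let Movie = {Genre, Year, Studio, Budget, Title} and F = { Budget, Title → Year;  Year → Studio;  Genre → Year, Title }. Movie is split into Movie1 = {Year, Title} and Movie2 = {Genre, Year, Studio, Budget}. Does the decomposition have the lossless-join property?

No

Common attributes: Movie1 ∩ Movie2 = {Year}.
Closure of {Year}: Year → Studio applies, adding Studio. So (Year)⁺ = {Year, Studio}.
The closure contains neither all of Movie1 = {Year, Title} nor all of Movie2 = {Genre, Year, Studio, Budget}, so the common attributes are not a superkey of either fragment. The join is lossy.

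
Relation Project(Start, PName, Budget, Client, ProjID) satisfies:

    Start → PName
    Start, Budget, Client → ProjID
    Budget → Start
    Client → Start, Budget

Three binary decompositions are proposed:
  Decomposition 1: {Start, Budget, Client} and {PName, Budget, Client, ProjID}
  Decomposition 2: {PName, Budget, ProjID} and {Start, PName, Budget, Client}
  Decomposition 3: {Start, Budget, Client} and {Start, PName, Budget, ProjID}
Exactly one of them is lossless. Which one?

Decomposition 1

Decomposition 1: common = {Budget, Client}, closure = {Start, PName, Budget, Client, ProjID} → lossless.
Decomposition 2: common = {PName, Budget}, closure = {Start, PName, Budget} → lossy.
Decomposition 3: common = {Start, Budget}, closure = {Start, PName, Budget} → lossy.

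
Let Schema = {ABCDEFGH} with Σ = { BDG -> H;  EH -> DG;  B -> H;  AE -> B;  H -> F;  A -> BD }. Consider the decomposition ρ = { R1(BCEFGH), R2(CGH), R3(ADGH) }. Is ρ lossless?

No

Chase test. Columns are ABCDEFGH; row i has aⱼ where attribute j ∈ Ri, else bᵢⱼ.
Initial tableau (one row per fragment):
  row 1: b11 a2 a3 b14 a5 a6 a7 a8
  row 2: b21 b22 a3 b24 b25 b26 a7 a8
  row 3: a1 b32 b33 a4 b35 b36 a7 a8
Rows 1 and 2 agree on H; apply H→F and equate their F entries.
Rows 1 and 3 agree on H; apply H→F and equate their F entries.
No row becomes fully distinguished — the join is lossy.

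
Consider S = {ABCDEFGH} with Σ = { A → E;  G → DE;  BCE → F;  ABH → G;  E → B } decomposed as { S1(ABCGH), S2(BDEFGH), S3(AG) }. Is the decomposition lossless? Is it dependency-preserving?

Lossless test (chase): Rows 1 and 3 agree on A; apply A→E and equate their E entries. Rows 1 and 2 agree on G; apply G→DE and equate their DE entries. Rows 1 and 3 agree on G; apply G→DE and equate their DE entries. Rows 1 and 3 agree on E; apply E→B and equate their B entries. No row becomes fully distinguished — the join is lossy.
Dependency preservation: the restricted closure of {A} across the fragments never reaches {E}, so A → E cannot be enforced without a join — not preserved.

lossy and not dependency-preserving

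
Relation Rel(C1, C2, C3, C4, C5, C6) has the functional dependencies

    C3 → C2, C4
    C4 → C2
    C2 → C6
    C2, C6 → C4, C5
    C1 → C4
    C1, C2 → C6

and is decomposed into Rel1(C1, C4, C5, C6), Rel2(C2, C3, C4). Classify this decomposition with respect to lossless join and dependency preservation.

Lossless test: (C4)⁺ = {C2, C4, C5, C6}, which is a superkey of neither fragment — lossy.
Dependency preservation: C2 → C6; C2, C6 → C4, C5; C1, C2 → C6 are not contained in any single fragment, but the restricted closure of each left-hand side across the fragments still reaches the right-hand side; the remaining FDs each lie inside some fragment. All dependencies are preserved.

lossy but dependency-preserving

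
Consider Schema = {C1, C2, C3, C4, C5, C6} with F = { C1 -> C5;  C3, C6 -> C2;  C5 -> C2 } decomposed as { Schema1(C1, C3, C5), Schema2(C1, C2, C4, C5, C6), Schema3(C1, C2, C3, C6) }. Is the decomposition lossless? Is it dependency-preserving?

lossy but dependency-preserving

Lossless test (chase): Rows 1 and 3 agree on C1; apply C1→C5 and equate their C5 entries. Rows 1 and 2 agree on C5; apply C5→C2 and equate their C2 entries. No row becomes fully distinguished — the join is lossy.
Dependency preservation: every FD's attributes lie within a single fragment, so each can be enforced locally — preserved.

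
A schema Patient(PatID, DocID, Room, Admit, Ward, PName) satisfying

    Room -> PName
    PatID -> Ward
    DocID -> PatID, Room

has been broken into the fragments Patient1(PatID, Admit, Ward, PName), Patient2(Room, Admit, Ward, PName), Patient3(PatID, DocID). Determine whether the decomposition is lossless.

No

Chase test. Columns are PatID, DocID, Room, Admit, Ward, PName; row i has aⱼ where attribute j ∈ Patienti, else bᵢⱼ.
Initial tableau (one row per fragment):
  row 1: a1 b12 b13 a4 a5 a6
  row 2: b21 b22 a3 a4 a5 a6
  row 3: a1 a2 b33 b34 b35 b36
Rows 1 and 3 agree on PatID; apply PatID→Ward and equate their Ward entries.
No row becomes fully distinguished — the join is lossy.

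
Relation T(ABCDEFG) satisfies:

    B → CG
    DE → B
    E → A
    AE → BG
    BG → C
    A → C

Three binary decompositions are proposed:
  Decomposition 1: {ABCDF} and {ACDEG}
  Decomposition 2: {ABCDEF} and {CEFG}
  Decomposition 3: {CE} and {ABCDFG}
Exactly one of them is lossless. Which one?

Decomposition 1: common = {ACD}, closure = {ACD} → lossy.
Decomposition 2: common = {CEF}, closure = {ABCEFG} → lossless.
Decomposition 3: common = {C}, closure = {C} → lossy.

Decomposition 2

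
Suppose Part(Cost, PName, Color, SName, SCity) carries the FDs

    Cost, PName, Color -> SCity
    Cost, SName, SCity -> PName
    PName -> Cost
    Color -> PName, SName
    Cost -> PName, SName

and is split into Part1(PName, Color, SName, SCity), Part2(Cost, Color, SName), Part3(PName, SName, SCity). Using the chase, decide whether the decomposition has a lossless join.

Chase test. Columns are Cost, PName, Color, SName, SCity; row i has aⱼ where attribute j ∈ Parti, else bᵢⱼ.
Initial tableau (one row per fragment):
  row 1: b11 a2 a3 a4 a5
  row 2: a1 b22 a3 a4 b25
  row 3: b31 a2 b33 a4 a5
Rows 1 and 3 agree on PName; apply PName→Cost and equate their Cost entries.
Rows 1 and 2 agree on Color; apply Color→PName, SName and equate their PName, SName entries.
Rows 1 and 2 agree on PName; apply PName→Cost and equate their Cost entries.
Rows 1 and 2 agree on Cost, PName, Color; apply Cost, PName, Color→SCity and equate their SCity entries.
Row 1 is now all distinguished symbols — the join is lossless.

Yes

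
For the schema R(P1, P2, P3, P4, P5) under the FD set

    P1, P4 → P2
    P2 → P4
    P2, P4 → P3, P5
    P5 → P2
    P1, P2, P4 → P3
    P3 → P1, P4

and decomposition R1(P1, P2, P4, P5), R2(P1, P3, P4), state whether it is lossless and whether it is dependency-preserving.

lossless and dependency-preserving

Lossless test: (P1, P4)⁺ = {P1, P2, P3, P4, P5}, which contains all of one fragment — lossless.
Dependency preservation: P2, P4 → P3, P5; P1, P2, P4 → P3 are not contained in any single fragment, but the restricted closure of each left-hand side across the fragments still reaches the right-hand side; the remaining FDs each lie inside some fragment. All dependencies are preserved.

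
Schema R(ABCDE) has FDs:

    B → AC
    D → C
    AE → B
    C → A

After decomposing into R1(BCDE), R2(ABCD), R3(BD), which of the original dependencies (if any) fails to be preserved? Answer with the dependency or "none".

Check AE → B: no single fragment contains all of {ABE}, and the restricted closure of {AE} across the fragments never reaches {B}.
B → AC is preserved.
D → C is preserved.
C → A is preserved.

AE → B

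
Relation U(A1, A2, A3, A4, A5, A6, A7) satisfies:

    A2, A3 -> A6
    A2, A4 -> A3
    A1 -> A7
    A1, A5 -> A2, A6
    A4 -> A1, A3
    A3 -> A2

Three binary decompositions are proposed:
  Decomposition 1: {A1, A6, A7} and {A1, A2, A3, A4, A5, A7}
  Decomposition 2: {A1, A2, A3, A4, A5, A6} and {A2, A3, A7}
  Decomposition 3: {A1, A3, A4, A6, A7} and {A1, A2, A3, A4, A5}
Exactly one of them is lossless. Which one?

Decomposition 1: common = {A1, A7}, closure = {A1, A7} → lossy.
Decomposition 2: common = {A2, A3}, closure = {A2, A3, A6} → lossy.
Decomposition 3: common = {A1, A3, A4}, closure = {A1, A2, A3, A4, A6, A7} → lossless.

Decomposition 3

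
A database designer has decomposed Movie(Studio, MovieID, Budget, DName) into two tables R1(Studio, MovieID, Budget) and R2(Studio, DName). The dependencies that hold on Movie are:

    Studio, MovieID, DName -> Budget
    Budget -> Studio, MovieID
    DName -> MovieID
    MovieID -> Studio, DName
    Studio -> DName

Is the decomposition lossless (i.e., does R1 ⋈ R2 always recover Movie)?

Yes

Common attributes: R1 ∩ R2 = {Studio}.
Closure of {Studio}: Studio → DName applies, adding DName; DName → MovieID applies, adding MovieID; Studio, MovieID, DName → Budget applies, adding Budget. So (Studio)⁺ = {Studio, MovieID, Budget, DName}.
This closure contains every attribute of R1, so R1 ∩ R2 → R1. The join is lossless.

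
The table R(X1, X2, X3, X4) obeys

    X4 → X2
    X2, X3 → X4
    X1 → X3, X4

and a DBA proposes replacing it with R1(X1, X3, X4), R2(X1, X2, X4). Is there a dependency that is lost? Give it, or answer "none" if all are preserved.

Check X2, X3 → X4: no single fragment contains all of {X2, X3, X4}, and the restricted closure of {X2, X3} across the fragments never reaches {X4}.
X4 → X2 is preserved.
X1 → X3, X4 is preserved.

X2, X3 → X4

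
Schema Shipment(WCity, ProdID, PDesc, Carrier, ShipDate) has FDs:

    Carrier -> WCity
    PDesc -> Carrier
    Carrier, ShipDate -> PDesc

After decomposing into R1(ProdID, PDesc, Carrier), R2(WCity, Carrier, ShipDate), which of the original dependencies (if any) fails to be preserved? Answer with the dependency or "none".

Carrier, ShipDate -> PDesc

Check Carrier, ShipDate → PDesc: no single fragment contains all of {PDesc, Carrier, ShipDate}, and the restricted closure of {Carrier, ShipDate} across the fragments never reaches {PDesc}.
Carrier → WCity is preserved.
PDesc → Carrier is preserved.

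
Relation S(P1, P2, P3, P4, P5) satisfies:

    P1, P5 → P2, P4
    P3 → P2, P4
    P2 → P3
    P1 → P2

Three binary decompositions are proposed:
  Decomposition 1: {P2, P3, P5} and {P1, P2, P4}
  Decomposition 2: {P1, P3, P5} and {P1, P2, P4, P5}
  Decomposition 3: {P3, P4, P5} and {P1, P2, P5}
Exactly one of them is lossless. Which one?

Decomposition 1: common = {P2}, closure = {P2, P3, P4} → lossy.
Decomposition 2: common = {P1, P5}, closure = {P1, P2, P3, P4, P5} → lossless.
Decomposition 3: common = {P5}, closure = {P5} → lossy.

Decomposition 2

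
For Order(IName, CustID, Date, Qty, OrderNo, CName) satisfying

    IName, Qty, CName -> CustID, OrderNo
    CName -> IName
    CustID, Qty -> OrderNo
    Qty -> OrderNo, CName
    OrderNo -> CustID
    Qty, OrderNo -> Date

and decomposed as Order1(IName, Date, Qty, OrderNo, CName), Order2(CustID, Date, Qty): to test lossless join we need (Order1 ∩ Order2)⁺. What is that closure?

IName, CustID, Date, Qty, OrderNo, CName

Order1 ∩ Order2 = {Date, Qty}.
Qty → OrderNo, CName applies, adding OrderNo, CName
OrderNo → CustID applies, adding CustID
CName → IName applies, adding IName
Closure: {IName, CustID, Date, Qty, OrderNo, CName}.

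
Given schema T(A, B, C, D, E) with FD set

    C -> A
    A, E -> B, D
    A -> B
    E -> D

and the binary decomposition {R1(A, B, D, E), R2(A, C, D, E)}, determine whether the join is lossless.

Common attributes: R1 ∩ R2 = {A, D, E}.
Closure of {A, D, E}: A, E → B, D applies, adding B. So (A, D, E)⁺ = {A, B, D, E}.
This closure contains every attribute of R1, so R1 ∩ R2 → R1. The join is lossless.

Yes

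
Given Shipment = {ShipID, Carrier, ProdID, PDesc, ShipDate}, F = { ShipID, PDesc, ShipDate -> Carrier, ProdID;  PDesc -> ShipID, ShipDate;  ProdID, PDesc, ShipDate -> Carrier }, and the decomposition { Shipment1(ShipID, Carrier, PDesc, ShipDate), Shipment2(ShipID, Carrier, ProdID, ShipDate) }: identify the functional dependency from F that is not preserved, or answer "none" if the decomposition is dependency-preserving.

ShipID, PDesc, ShipDate -> Carrier, ProdID

Check ShipID, PDesc, ShipDate → Carrier, ProdID: no single fragment contains all of {ShipID, Carrier, ProdID, PDesc, ShipDate}, and the restricted closure of {ShipID, PDesc, ShipDate} across the fragments never reaches {Carrier, ProdID}.
PDesc → ShipID, ShipDate is preserved.
ProdID, PDesc, ShipDate → Carrier is preserved.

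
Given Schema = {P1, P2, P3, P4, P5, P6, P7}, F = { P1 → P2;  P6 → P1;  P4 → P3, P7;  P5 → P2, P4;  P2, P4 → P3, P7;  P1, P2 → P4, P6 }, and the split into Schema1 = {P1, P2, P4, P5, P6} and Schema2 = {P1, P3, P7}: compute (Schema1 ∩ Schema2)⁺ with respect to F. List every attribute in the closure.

P1, P2, P3, P4, P6, P7

Schema1 ∩ Schema2 = {P1}.
P1 → P2 applies, adding P2
P1, P2 → P4, P6 applies, adding P4, P6
P4 → P3, P7 applies, adding P3, P7
Closure: {P1, P2, P3, P4, P6, P7}.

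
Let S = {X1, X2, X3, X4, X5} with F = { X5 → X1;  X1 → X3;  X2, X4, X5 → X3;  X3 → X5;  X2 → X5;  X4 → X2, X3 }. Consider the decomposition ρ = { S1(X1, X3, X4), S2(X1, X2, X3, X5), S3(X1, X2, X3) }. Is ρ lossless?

No

Chase test. Columns are X1, X2, X3, X4, X5; row i has aⱼ where attribute j ∈ Si, else bᵢⱼ.
Initial tableau (one row per fragment):
  row 1: a1 b12 a3 a4 b15
  row 2: a1 a2 a3 b24 a5
  row 3: a1 a2 a3 b34 b35
Rows 1 and 2 agree on X3; apply X3→X5 and equate their X5 entries.
Rows 1 and 3 agree on X3; apply X3→X5 and equate their X5 entries.
No row becomes fully distinguished — the join is lossy.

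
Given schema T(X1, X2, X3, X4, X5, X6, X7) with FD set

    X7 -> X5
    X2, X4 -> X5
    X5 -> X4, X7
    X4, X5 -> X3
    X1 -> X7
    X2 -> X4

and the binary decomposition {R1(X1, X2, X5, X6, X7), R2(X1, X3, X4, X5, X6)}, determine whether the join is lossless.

Common attributes: R1 ∩ R2 = {X1, X5, X6}.
Closure of {X1, X5, X6}: X5 → X4, X7 applies, adding X4, X7; X4, X5 → X3 applies, adding X3. So (X1, X5, X6)⁺ = {X1, X3, X4, X5, X6, X7}.
This closure contains every attribute of R2, so R1 ∩ R2 → R2. The join is lossless.

Yes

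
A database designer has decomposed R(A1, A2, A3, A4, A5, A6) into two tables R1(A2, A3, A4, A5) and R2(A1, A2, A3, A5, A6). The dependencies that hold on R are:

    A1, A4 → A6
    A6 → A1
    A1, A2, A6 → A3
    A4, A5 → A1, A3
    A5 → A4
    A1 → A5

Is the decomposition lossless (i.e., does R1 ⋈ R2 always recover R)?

Yes

Common attributes: R1 ∩ R2 = {A2, A3, A5}.
Closure of {A2, A3, A5}: A5 → A4 applies, adding A4; A4, A5 → A1, A3 applies, adding A1; A1, A4 → A6 applies, adding A6. So (A2, A3, A5)⁺ = {A1, A2, A3, A4, A5, A6}.
This closure contains every attribute of R1, so R1 ∩ R2 → R1. The join is lossless.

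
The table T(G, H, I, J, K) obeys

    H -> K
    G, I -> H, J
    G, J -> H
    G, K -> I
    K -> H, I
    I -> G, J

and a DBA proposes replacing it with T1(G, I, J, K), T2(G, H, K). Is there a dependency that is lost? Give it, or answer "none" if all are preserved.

H → K lies within T2.
G, I → H, J: restricted closure across fragments reaches H, J.
G, J → H: restricted closure across fragments reaches H.
G, K → I lies within T1.
K → H, I: restricted closure across fragments reaches H, I.
I → G, J lies within T1.
Every dependency is enforceable on the fragments, so the decomposition is dependency-preserving.

none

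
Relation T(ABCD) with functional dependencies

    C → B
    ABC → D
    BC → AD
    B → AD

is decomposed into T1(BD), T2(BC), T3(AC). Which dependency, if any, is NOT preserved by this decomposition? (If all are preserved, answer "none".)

B → AD

Check B → AD: no single fragment contains all of {ABD}, and the restricted closure of {B} across the fragments never reaches {AD}.
C → B is preserved.
ABC → D is preserved.
BC → AD is preserved.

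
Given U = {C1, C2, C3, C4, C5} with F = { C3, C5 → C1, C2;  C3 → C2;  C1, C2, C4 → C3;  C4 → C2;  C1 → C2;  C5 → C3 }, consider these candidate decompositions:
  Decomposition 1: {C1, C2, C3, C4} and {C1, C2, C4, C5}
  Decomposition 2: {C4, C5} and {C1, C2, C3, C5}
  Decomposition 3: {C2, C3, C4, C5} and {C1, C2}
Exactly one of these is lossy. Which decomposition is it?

Decomposition 1: common = {C1, C2, C4}, closure = {C1, C2, C3, C4} → lossless.
Decomposition 2: common = {C5}, closure = {C1, C2, C3, C5} → lossless.
Decomposition 3: common = {C2}, closure = {C2} → lossy.

Decomposition 3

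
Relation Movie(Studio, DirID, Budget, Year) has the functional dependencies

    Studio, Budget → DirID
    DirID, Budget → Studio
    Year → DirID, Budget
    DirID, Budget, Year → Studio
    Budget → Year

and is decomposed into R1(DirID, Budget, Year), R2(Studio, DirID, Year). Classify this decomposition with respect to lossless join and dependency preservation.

lossless and dependency-preserving

Lossless test: (DirID, Year)⁺ = {Studio, DirID, Budget, Year}, which contains all of one fragment — lossless.
Dependency preservation: Studio, Budget → DirID; DirID, Budget → Studio; DirID, Budget, Year → Studio are not contained in any single fragment, but the restricted closure of each left-hand side across the fragments still reaches the right-hand side; the remaining FDs each lie inside some fragment. All dependencies are preserved.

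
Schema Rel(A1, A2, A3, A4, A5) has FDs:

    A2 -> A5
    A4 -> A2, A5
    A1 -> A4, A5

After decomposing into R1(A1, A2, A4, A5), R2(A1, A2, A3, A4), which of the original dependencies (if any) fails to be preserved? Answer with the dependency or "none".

none

A2 → A5 lies within R1.
A4 → A2, A5 lies within R1.
A1 → A4, A5 lies within R1.
Every dependency is enforceable on the fragments, so the decomposition is dependency-preserving.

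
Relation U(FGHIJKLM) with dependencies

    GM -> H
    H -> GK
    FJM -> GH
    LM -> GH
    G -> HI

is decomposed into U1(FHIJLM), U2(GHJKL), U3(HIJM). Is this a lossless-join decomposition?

Yes

Chase test. Columns are FGHIJKLM; row i has aⱼ where attribute j ∈ Ui, else bᵢⱼ.
Initial tableau (one row per fragment):
  row 1: a1 b12 a3 a4 a5 b16 a7 a8
  row 2: b21 a2 a3 b24 a5 a6 a7 b28
  row 3: b31 b32 a3 a4 a5 b36 b37 a8
Rows 1 and 2 agree on H; apply H→GK and equate their GK entries.
Rows 1 and 3 agree on H; apply H→GK and equate their GK entries.
Rows 1 and 2 agree on G; apply G→HI and equate their HI entries.
Row 1 is now all distinguished symbols — the join is lossless.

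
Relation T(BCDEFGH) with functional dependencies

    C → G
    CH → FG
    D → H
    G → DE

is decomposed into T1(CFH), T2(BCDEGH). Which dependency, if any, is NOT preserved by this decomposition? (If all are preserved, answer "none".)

none

C → G lies within T2.
CH → FG: restricted closure across fragments reaches FG.
D → H lies within T2.
G → DE lies within T2.
Every dependency is enforceable on the fragments, so the decomposition is dependency-preserving.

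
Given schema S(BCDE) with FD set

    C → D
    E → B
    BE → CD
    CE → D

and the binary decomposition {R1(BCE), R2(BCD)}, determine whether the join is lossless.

Common attributes: R1 ∩ R2 = {BC}.
Closure of {BC}: C → D applies, adding D. So (BC)⁺ = {BCD}.
This closure contains every attribute of R2, so R1 ∩ R2 → R2. The join is lossless.

Yes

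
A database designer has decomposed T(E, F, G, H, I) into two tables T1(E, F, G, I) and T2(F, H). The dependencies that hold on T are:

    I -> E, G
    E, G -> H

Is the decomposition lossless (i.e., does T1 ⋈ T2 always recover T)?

Common attributes: T1 ∩ T2 = {F}.
No dependency enlarges {F}, so (F)⁺ = {F}.
The closure contains neither all of T1 = {E, F, G, I} nor all of T2 = {F, H}, so the common attributes are not a superkey of either fragment. The join is lossy.

No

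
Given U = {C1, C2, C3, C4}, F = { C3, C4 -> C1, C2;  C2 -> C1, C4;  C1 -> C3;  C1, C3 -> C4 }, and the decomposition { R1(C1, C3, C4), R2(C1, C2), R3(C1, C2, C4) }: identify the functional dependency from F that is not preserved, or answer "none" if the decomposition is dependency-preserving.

none

C3, C4 → C1, C2: restricted closure across fragments reaches C1, C2.
C2 → C1, C4 lies within R3.
C1 → C3 lies within R1.
C1, C3 → C4 lies within R1.
Every dependency is enforceable on the fragments, so the decomposition is dependency-preserving.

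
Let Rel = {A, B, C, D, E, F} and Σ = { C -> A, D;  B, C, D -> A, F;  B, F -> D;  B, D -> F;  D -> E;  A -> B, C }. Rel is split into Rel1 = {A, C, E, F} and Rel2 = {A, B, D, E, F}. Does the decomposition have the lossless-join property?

Common attributes: Rel1 ∩ Rel2 = {A, E, F}.
Closure of {A, E, F}: A → B, C applies, adding B, C; C → A, D applies, adding D. So (A, E, F)⁺ = {A, B, C, D, E, F}.
This closure contains every attribute of Rel1, so Rel1 ∩ Rel2 → Rel1. The join is lossless.

Yes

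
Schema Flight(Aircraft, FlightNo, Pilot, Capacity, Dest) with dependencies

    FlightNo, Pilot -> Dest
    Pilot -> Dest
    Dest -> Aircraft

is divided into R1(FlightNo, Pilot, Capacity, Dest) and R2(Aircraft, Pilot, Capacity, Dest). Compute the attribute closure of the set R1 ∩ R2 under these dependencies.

R1 ∩ R2 = {Pilot, Capacity, Dest}.
Dest → Aircraft applies, adding Aircraft
Closure: {Aircraft, Pilot, Capacity, Dest}.

Aircraft, Pilot, Capacity, Dest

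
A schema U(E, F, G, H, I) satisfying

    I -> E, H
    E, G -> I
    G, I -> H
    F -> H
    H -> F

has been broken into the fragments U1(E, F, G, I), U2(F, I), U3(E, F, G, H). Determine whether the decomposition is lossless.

Yes

Chase test. Columns are E, F, G, H, I; row i has aⱼ where attribute j ∈ Ui, else bᵢⱼ.
Initial tableau (one row per fragment):
  row 1: a1 a2 a3 b14 a5
  row 2: b21 a2 b23 b24 a5
  row 3: a1 a2 a3 a4 b35
Rows 1 and 2 agree on I; apply I→E, H and equate their E, H entries.
Rows 1 and 3 agree on E, G; apply E, G→I and equate their I entries.
Rows 1 and 3 agree on G, I; apply G, I→H and equate their H entries.
Row 1 is now all distinguished symbols — the join is lossless.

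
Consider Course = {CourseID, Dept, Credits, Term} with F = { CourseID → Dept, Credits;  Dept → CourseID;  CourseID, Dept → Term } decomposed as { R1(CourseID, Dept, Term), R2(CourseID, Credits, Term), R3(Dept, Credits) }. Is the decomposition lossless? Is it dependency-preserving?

lossless and dependency-preserving

Lossless test (chase): Rows 1 and 2 agree on CourseID; apply CourseID→Dept, Credits and equate their Dept, Credits entries. Rows 1 and 3 agree on Dept; apply Dept→CourseID and equate their CourseID entries. Rows 1 and 3 agree on CourseID, Dept; apply CourseID, Dept→Term and equate their Term entries. Row 1 is now all distinguished symbols — the join is lossless.
Dependency preservation: CourseID → Dept, Credits is not contained in any single fragment, but the restricted closure of its left-hand side across the fragments still reaches the right-hand side; the remaining FDs each lie inside some fragment. All dependencies are preserved.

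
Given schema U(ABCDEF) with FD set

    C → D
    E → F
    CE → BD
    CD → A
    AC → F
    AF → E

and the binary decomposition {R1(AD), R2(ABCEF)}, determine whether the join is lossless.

Common attributes: R1 ∩ R2 = {A}.
No dependency enlarges {A}, so (A)⁺ = {A}.
The closure contains neither all of R1 = {AD} nor all of R2 = {ABCEF}, so the common attributes are not a superkey of either fragment. The join is lossy.

No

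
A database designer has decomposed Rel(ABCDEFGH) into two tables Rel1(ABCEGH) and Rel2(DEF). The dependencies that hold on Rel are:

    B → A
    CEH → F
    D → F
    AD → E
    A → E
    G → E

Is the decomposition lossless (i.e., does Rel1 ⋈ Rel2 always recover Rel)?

Common attributes: Rel1 ∩ Rel2 = {E}.
No dependency enlarges {E}, so (E)⁺ = {E}.
The closure contains neither all of Rel1 = {ABCEGH} nor all of Rel2 = {DEF}, so the common attributes are not a superkey of either fragment. The join is lossy.

No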